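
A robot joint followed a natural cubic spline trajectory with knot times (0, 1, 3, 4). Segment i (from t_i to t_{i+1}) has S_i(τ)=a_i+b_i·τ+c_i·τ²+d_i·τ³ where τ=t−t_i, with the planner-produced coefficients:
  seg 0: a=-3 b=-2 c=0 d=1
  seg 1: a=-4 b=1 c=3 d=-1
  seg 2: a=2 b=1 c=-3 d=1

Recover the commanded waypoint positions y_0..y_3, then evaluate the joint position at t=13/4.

y_0=-3 y_1=-4 y_2=2 y_3=1
S(13/4) = 133/64

y_0 = S_0(0) = a_0 = -3
y_1 = S_1(0) = a_1 = -4
y_2 = S_2(0) = a_2 = 2
y_3 = S_2(1) = 1
t_q=13/4 is in segment 2 (τ=1/4); S_2(τ)=133/64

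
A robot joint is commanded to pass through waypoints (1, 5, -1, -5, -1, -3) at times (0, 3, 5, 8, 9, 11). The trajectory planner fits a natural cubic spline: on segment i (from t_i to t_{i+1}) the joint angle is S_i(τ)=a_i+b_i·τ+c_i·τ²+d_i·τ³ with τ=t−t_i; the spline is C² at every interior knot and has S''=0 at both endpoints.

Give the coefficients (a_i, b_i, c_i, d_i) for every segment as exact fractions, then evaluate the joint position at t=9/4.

  seg 0: a=1 b=2627/993 c=0 d=-1303/8937
  seg 1: a=5 b=-1282/993 c=-1303/993 d=303/1324
  seg 2: a=-1 b=-3767/993 c=121/1986 d=4523/17874
  seg 3: a=-5 b=6761/1986 c=774/331 d=-3461/1986
  seg 4: a=-1 b=2833/993 c=-1913/662 d=1913/3972
S(9/4) = 112099/21184

Δ: Δ0=4/3, Δ1=-3, Δ2=-4/3, Δ3=4, Δ4=-1
row 1: diag=10, rhs=-26; c'=1/5, d'=-13/5
row 2: denom=10−2·1/5=48/5; d'=(10−2·-13/5)/(48/5)=19/12
row 3: denom=8−3·5/16=113/16; d'=(32−3·19/12)/(113/16)=436/113
row 4: denom=6−1·16/113=662/113; d'=(-30−1·436/113)/(662/113)=-1913/331
back: M4=-1913/331
back: M3=436/113−16/113·-1913/331=1548/331
back: M2=19/12−5/16·1548/331=121/993
back: M1=-13/5−1/5·121/993=-2606/993
M: M0=0, M1=-2606/993, M2=121/993, M3=1548/331, M4=-1913/331, M5=0
seg 0: a=1, c=M0/2=0, d=(M1−M0)/(6·3)=-1303/8937, b=Δ0−h0·(2M0+M1)/6=2627/993
seg 1: a=5, c=M1/2=-1303/993, d=(M2−M1)/(6·2)=303/1324, b=Δ1−h1·(2M1+M2)/6=-1282/993
seg 2: a=-1, c=M2/2=121/1986, d=(M3−M2)/(6·3)=4523/17874, b=Δ2−h2·(2M2+M3)/6=-3767/993
seg 3: a=-5, c=M3/2=774/331, d=(M4−M3)/(6·1)=-3461/1986, b=Δ3−h3·(2M3+M4)/6=6761/1986
seg 4: a=-1, c=M4/2=-1913/662, d=(M5−M4)/(6·2)=1913/3972, b=Δ4−h4·(2M4+M5)/6=2833/993
t_q=9/4 → seg 0, τ=9/4; S=1+2627/993·τ+0·τ²+-1303/8937·τ³=112099/21184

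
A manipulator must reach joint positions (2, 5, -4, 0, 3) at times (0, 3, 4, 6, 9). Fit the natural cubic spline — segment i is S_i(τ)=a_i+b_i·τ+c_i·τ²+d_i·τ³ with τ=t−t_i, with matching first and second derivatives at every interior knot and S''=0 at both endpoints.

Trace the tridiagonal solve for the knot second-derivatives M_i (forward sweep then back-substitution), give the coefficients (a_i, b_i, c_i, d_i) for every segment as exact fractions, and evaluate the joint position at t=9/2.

  seg 0: a=2 b=409/73 c=0 d=-112/219
  seg 1: a=5 b=-599/73 c=-336/73 d=278/73
  seg 2: a=-4 b=-437/73 c=498/73 d=-413/292
  seg 3: a=0 b=316/73 c=-243/146 d=27/146
S(9/2) = -12765/2336

Δ: Δ0=1, Δ1=-9, Δ2=2, Δ3=1
row 1: diag=8, rhs=-60; c'=1/8, d'=-15/2
row 2: denom=6−1·1/8=47/8; d'=(66−1·-15/2)/(47/8)=588/47
row 3: denom=10−2·16/47=438/47; d'=(-6−2·588/47)/(438/47)=-243/73
back: M3=-243/73
back: M2=588/47−16/47·-243/73=996/73
back: M1=-15/2−1/8·996/73=-672/73
M: M0=0, M1=-672/73, M2=996/73, M3=-243/73, M4=0
seg 0: a=2, c=M0/2=0, d=(M1−M0)/(6·3)=-112/219, b=Δ0−h0·(2M0+M1)/6=409/73
seg 1: a=5, c=M1/2=-336/73, d=(M2−M1)/(6·1)=278/73, b=Δ1−h1·(2M1+M2)/6=-599/73
seg 2: a=-4, c=M2/2=498/73, d=(M3−M2)/(6·2)=-413/292, b=Δ2−h2·(2M2+M3)/6=-437/73
seg 3: a=0, c=M3/2=-243/146, d=(M4−M3)/(6·3)=27/146, b=Δ3−h3·(2M3+M4)/6=316/73
t_q=9/2 → seg 2, τ=1/2; S=-4+-437/73·τ+498/73·τ²+-413/292·τ³=-12765/2336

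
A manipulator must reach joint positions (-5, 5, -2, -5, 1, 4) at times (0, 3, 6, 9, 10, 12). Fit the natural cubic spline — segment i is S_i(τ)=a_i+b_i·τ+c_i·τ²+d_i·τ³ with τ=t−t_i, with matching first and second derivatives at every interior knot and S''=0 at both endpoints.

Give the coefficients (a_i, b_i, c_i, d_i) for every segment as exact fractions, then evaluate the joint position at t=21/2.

Δ: Δ0=10/3, Δ1=-7/3, Δ2=-1, Δ3=6, Δ4=3/2
row 1: diag=12, rhs=-34; c'=1/4, d'=-17/6
row 2: denom=12−3·1/4=45/4; d'=(8−3·-17/6)/(45/4)=22/15
row 3: denom=8−3·4/15=36/5; d'=(42−3·22/15)/(36/5)=47/9
row 4: denom=6−1·5/36=211/36; d'=(-27−1·47/9)/(211/36)=-1160/211
back: M4=-1160/211
back: M3=47/9−5/36·-1160/211=1263/211
back: M2=22/15−4/15·1263/211=-82/633
back: M1=-17/6−1/4·-82/633=-591/211
M: M0=0, M1=-591/211, M2=-82/633, M3=1263/211, M4=-1160/211, M5=0
seg 0: a=-5, c=M0/2=0, d=(M1−M0)/(6·3)=-197/1266, b=Δ0−h0·(2M0+M1)/6=5993/1266
seg 1: a=5, c=M1/2=-591/422, d=(M2−M1)/(6·3)=1691/11394, b=Δ1−h1·(2M1+M2)/6=337/633
seg 2: a=-2, c=M2/2=-41/633, d=(M3−M2)/(6·3)=3871/11394, b=Δ2−h2·(2M2+M3)/6=-4891/1266
seg 3: a=-5, c=M3/2=1263/422, d=(M4−M3)/(6·1)=-2423/1266, b=Δ3−h3·(2M3+M4)/6=3115/633
seg 4: a=1, c=M4/2=-580/211, d=(M5−M4)/(6·2)=290/633, b=Δ4−h4·(2M4+M5)/6=6539/1266
t_q=21/2 → seg 4, τ=1/2; S=1+6539/1266·τ+-580/211·τ²+290/633·τ³=623/211

  seg 0: a=-5 b=5993/1266 c=0 d=-197/1266
  seg 1: a=5 b=337/633 c=-591/422 d=1691/11394
  seg 2: a=-2 b=-4891/1266 c=-41/633 d=3871/11394
  seg 3: a=-5 b=3115/633 c=1263/422 d=-2423/1266
  seg 4: a=1 b=6539/1266 c=-580/211 d=290/633
S(21/2) = 623/211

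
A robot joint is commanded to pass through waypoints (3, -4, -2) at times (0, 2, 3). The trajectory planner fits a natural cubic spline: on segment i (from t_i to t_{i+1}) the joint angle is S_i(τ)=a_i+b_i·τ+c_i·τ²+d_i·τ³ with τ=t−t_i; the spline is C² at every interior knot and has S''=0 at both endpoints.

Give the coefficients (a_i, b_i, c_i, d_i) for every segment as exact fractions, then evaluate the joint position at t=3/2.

  seg 0: a=3 b=-16/3 c=0 d=11/24
  seg 1: a=-4 b=1/6 c=11/4 d=-11/12
S(3/2) = -221/64

Δ: Δ0=-7/2, Δ1=2
row 1: diag=6, rhs=33; c'=1/6, d'=11/2
back: M1=11/2
M: M0=0, M1=11/2, M2=0
seg 0: a=3, c=M0/2=0, d=(M1−M0)/(6·2)=11/24, b=Δ0−h0·(2M0+M1)/6=-16/3
seg 1: a=-4, c=M1/2=11/4, d=(M2−M1)/(6·1)=-11/12, b=Δ1−h1·(2M1+M2)/6=1/6
t_q=3/2 → seg 0, τ=3/2; S=3+-16/3·τ+0·τ²+11/24·τ³=-221/64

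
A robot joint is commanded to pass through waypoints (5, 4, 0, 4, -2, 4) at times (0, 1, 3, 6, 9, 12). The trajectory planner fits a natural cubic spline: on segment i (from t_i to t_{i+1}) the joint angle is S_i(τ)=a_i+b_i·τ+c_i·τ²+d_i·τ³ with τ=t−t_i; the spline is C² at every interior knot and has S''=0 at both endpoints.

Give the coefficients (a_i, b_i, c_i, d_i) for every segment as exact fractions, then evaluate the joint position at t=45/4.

  seg 0: a=5 b=-743/1152 c=0 d=-409/1152
  seg 1: a=4 b=-985/576 c=-409/384 d=265/576
  seg 2: a=0 b=-259/576 c=217/128 d=-3805/10368
  seg 3: a=4 b=-215/1152 c=-463/288 d=3467/10368
  seg 4: a=-2 b=-463/576 c=1615/1152 d=-1615/10368
S(45/4) = 12405/8192

Δ: Δ0=-1, Δ1=-2, Δ2=4/3, Δ3=-2, Δ4=2
row 1: diag=6, rhs=-6; c'=1/3, d'=-1
row 2: denom=10−2·1/3=28/3; d'=(20−2·-1)/(28/3)=33/14
row 3: denom=12−3·9/28=309/28; d'=(-20−3·33/14)/(309/28)=-758/309
row 4: denom=12−3·28/103=1152/103; d'=(24−3·-758/309)/(1152/103)=1615/576
back: M4=1615/576
back: M3=-758/309−28/103·1615/576=-463/144
back: M2=33/14−9/28·-463/144=217/64
back: M1=-1−1/3·217/64=-409/192
M: M0=0, M1=-409/192, M2=217/64, M3=-463/144, M4=1615/576, M5=0
seg 0: a=5, c=M0/2=0, d=(M1−M0)/(6·1)=-409/1152, b=Δ0−h0·(2M0+M1)/6=-743/1152
seg 1: a=4, c=M1/2=-409/384, d=(M2−M1)/(6·2)=265/576, b=Δ1−h1·(2M1+M2)/6=-985/576
seg 2: a=0, c=M2/2=217/128, d=(M3−M2)/(6·3)=-3805/10368, b=Δ2−h2·(2M2+M3)/6=-259/576
seg 3: a=4, c=M3/2=-463/288, d=(M4−M3)/(6·3)=3467/10368, b=Δ3−h3·(2M3+M4)/6=-215/1152
seg 4: a=-2, c=M4/2=1615/1152, d=(M5−M4)/(6·3)=-1615/10368, b=Δ4−h4·(2M4+M5)/6=-463/576
t_q=45/4 → seg 4, τ=9/4; S=-2+-463/576·τ+1615/1152·τ²+-1615/10368·τ³=12405/8192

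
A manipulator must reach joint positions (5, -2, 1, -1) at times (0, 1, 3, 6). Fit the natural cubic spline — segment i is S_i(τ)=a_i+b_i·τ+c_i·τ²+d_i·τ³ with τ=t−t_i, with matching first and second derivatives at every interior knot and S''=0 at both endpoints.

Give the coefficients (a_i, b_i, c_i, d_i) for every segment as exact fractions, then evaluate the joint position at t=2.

  seg 0: a=5 b=-361/42 c=0 d=67/42
  seg 1: a=-2 b=-80/21 c=67/14 d=-179/168
  seg 2: a=1 b=107/42 c=-45/28 d=5/28
S(2) = -117/56

Δ: Δ0=-7, Δ1=3/2, Δ2=-2/3
row 1: diag=6, rhs=51; c'=1/3, d'=17/2
row 2: denom=10−2·1/3=28/3; d'=(-13−2·17/2)/(28/3)=-45/14
back: M2=-45/14
back: M1=17/2−1/3·-45/14=67/7
M: M0=0, M1=67/7, M2=-45/14, M3=0
seg 0: a=5, c=M0/2=0, d=(M1−M0)/(6·1)=67/42, b=Δ0−h0·(2M0+M1)/6=-361/42
seg 1: a=-2, c=M1/2=67/14, d=(M2−M1)/(6·2)=-179/168, b=Δ1−h1·(2M1+M2)/6=-80/21
seg 2: a=1, c=M2/2=-45/28, d=(M3−M2)/(6·3)=5/28, b=Δ2−h2·(2M2+M3)/6=107/42
t_q=2 → seg 1, τ=1; S=-2+-80/21·τ+67/14·τ²+-179/168·τ³=-117/56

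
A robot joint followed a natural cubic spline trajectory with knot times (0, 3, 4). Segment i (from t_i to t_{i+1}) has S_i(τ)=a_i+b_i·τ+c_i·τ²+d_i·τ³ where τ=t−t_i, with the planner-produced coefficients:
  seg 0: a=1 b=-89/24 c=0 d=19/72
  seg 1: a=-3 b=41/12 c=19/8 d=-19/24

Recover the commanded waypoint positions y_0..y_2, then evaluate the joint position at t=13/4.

y_0 = S_0(0) = a_0 = 1
y_1 = S_1(0) = a_1 = -3
y_2 = S_1(1) = 2
t_q=13/4 is in segment 1 (τ=1/4); S_1(τ)=-1029/512

y_0=1 y_1=-3 y_2=2
S(13/4) = -1029/512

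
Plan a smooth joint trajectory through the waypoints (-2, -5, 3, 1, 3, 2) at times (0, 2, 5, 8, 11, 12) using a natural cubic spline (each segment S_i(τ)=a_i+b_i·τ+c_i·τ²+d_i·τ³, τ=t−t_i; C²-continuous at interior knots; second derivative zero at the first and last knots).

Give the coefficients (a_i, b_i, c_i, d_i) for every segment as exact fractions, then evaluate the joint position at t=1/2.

Δ: Δ0=-3/2, Δ1=8/3, Δ2=-2/3, Δ3=2/3, Δ4=-1
row 1: diag=10, rhs=25; c'=3/10, d'=5/2
row 2: denom=12−3·3/10=111/10; d'=(-20−3·5/2)/(111/10)=-275/111
row 3: denom=12−3·10/37=414/37; d'=(8−3·-275/111)/(414/37)=571/414
row 4: denom=8−3·37/138=331/46; d'=(-10−3·571/414)/(331/46)=-1951/993
back: M4=-1951/993
back: M3=571/414−37/138·-1951/993=5678/2979
back: M2=-275/111−10/37·5678/2979=-8915/2979
back: M1=5/2−3/10·-8915/2979=3374/993
M: M0=0, M1=3374/993, M2=-8915/2979, M3=5678/2979, M4=-1951/993, M5=0
seg 0: a=-2, c=M0/2=0, d=(M1−M0)/(6·2)=1687/5958, b=Δ0−h0·(2M0+M1)/6=-15685/5958
seg 1: a=-5, c=M1/2=1687/993, d=(M2−M1)/(6·3)=-19037/53622, b=Δ1−h1·(2M1+M2)/6=4559/5958
seg 2: a=3, c=M2/2=-8915/5958, d=(M3−M2)/(6·3)=14593/53622, b=Δ2−h2·(2M2+M3)/6=4090/2979
seg 3: a=1, c=M3/2=2839/2979, d=(M4−M3)/(6·3)=-11531/53622, b=Δ3−h3·(2M3+M4)/6=-1531/5958
seg 4: a=3, c=M4/2=-1951/1986, d=(M5−M4)/(6·1)=1951/5958, b=Δ4−h4·(2M4+M5)/6=-1028/2979
t_q=1/2 → seg 0, τ=1/2; S=-2+-15685/5958·τ+0·τ²+1687/5958·τ³=-52127/15888

  seg 0: a=-2 b=-15685/5958 c=0 d=1687/5958
  seg 1: a=-5 b=4559/5958 c=1687/993 d=-19037/53622
  seg 2: a=3 b=4090/2979 c=-8915/5958 d=14593/53622
  seg 3: a=1 b=-1531/5958 c=2839/2979 d=-11531/53622
  seg 4: a=3 b=-1028/2979 c=-1951/1986 d=1951/5958
S(1/2) = -52127/15888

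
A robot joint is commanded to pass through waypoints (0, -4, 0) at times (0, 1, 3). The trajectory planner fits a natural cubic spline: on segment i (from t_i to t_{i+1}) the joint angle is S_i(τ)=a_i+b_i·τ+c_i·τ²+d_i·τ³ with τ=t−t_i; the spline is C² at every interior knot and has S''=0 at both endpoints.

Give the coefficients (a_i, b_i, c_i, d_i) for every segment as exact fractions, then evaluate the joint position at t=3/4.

  seg 0: a=0 b=-5 c=0 d=1
  seg 1: a=-4 b=-2 c=3 d=-1/2
S(3/4) = -213/64

Δ: Δ0=-4, Δ1=2
row 1: diag=6, rhs=36; c'=1/3, d'=6
back: M1=6
M: M0=0, M1=6, M2=0
seg 0: a=0, c=M0/2=0, d=(M1−M0)/(6·1)=1, b=Δ0−h0·(2M0+M1)/6=-5
seg 1: a=-4, c=M1/2=3, d=(M2−M1)/(6·2)=-1/2, b=Δ1−h1·(2M1+M2)/6=-2
t_q=3/4 → seg 0, τ=3/4; S=0+-5·τ+0·τ²+1·τ³=-213/64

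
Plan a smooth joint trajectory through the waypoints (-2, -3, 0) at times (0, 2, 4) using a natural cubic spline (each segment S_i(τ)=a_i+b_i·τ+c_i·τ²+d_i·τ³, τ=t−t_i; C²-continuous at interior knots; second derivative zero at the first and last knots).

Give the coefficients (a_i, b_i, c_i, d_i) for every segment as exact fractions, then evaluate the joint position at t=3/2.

Δ: Δ0=-1/2, Δ1=3/2
row 1: diag=8, rhs=12; c'=1/4, d'=3/2
back: M1=3/2
M: M0=0, M1=3/2, M2=0
seg 0: a=-2, c=M0/2=0, d=(M1−M0)/(6·2)=1/8, b=Δ0−h0·(2M0+M1)/6=-1
seg 1: a=-3, c=M1/2=3/4, d=(M2−M1)/(6·2)=-1/8, b=Δ1−h1·(2M1+M2)/6=1/2
t_q=3/2 → seg 0, τ=3/2; S=-2+-1·τ+0·τ²+1/8·τ³=-197/64

  seg 0: a=-2 b=-1 c=0 d=1/8
  seg 1: a=-3 b=1/2 c=3/4 d=-1/8
S(3/2) = -197/64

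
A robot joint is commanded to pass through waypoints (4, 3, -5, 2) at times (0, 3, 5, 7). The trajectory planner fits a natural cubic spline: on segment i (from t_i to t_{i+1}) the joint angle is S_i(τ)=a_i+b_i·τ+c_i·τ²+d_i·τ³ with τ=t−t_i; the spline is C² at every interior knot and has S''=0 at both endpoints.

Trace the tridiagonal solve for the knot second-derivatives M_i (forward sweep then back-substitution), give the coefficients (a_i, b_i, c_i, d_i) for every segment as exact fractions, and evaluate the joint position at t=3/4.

  seg 0: a=4 b=17/12 c=0 d=-7/36
  seg 1: a=3 b=-23/6 c=-7/4 d=5/6
  seg 2: a=-5 b=-5/6 c=13/4 d=-13/24
S(3/4) = 1275/256

Δ: Δ0=-1/3, Δ1=-4, Δ2=7/2
row 1: diag=10, rhs=-22; c'=1/5, d'=-11/5
row 2: denom=8−2·1/5=38/5; d'=(45−2·-11/5)/(38/5)=13/2
back: M2=13/2
back: M1=-11/5−1/5·13/2=-7/2
M: M0=0, M1=-7/2, M2=13/2, M3=0
seg 0: a=4, c=M0/2=0, d=(M1−M0)/(6·3)=-7/36, b=Δ0−h0·(2M0+M1)/6=17/12
seg 1: a=3, c=M1/2=-7/4, d=(M2−M1)/(6·2)=5/6, b=Δ1−h1·(2M1+M2)/6=-23/6
seg 2: a=-5, c=M2/2=13/4, d=(M3−M2)/(6·2)=-13/24, b=Δ2−h2·(2M2+M3)/6=-5/6
t_q=3/4 → seg 0, τ=3/4; S=4+17/12·τ+0·τ²+-7/36·τ³=1275/256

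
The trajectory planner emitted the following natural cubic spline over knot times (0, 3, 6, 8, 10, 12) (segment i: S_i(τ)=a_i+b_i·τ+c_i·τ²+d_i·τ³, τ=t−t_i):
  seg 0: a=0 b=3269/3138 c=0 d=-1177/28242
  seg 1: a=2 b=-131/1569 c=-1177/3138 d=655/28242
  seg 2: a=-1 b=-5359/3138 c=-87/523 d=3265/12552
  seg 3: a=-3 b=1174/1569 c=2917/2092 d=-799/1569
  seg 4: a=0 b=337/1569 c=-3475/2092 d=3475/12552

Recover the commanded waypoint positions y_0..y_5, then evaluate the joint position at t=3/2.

y_0=0 y_1=2 y_2=-1 y_3=-3 y_4=0 y_5=-4
S(3/2) = 11899/8368

y_0 = S_0(0) = a_0 = 0
y_1 = S_1(0) = a_1 = 2
y_2 = S_2(0) = a_2 = -1
y_3 = S_3(0) = a_3 = -3
y_4 = S_4(0) = a_4 = 0
y_5 = S_4(2) = -4
t_q=3/2 is in segment 0 (τ=3/2); S_0(τ)=11899/8368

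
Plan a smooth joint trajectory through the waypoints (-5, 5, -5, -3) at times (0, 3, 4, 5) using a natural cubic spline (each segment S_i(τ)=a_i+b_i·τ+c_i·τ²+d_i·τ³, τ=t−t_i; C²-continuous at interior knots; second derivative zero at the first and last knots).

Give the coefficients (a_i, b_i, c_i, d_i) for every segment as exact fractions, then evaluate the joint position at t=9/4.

  seg 0: a=-5 b=898/93 c=0 d=-196/279
  seg 1: a=5 b=-866/93 c=-196/31 d=524/93
  seg 2: a=-5 b=-470/93 c=328/31 d=-328/93
S(9/4) = 4327/496

Δ: Δ0=10/3, Δ1=-10, Δ2=2
row 1: diag=8, rhs=-80; c'=1/8, d'=-10
row 2: denom=4−1·1/8=31/8; d'=(72−1·-10)/(31/8)=656/31
back: M2=656/31
back: M1=-10−1/8·656/31=-392/31
M: M0=0, M1=-392/31, M2=656/31, M3=0
seg 0: a=-5, c=M0/2=0, d=(M1−M0)/(6·3)=-196/279, b=Δ0−h0·(2M0+M1)/6=898/93
seg 1: a=5, c=M1/2=-196/31, d=(M2−M1)/(6·1)=524/93, b=Δ1−h1·(2M1+M2)/6=-866/93
seg 2: a=-5, c=M2/2=328/31, d=(M3−M2)/(6·1)=-328/93, b=Δ2−h2·(2M2+M3)/6=-470/93
t_q=9/4 → seg 0, τ=9/4; S=-5+898/93·τ+0·τ²+-196/279·τ³=4327/496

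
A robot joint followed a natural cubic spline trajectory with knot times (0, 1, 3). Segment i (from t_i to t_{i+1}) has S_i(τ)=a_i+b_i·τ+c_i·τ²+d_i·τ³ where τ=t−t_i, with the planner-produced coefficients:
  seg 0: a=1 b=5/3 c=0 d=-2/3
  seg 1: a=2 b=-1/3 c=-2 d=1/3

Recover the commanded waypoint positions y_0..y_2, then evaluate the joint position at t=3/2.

y_0 = S_0(0) = a_0 = 1
y_1 = S_1(0) = a_1 = 2
y_2 = S_1(2) = -4
t_q=3/2 is in segment 1 (τ=1/2); S_1(τ)=11/8

y_0=1 y_1=2 y_2=-4
S(3/2) = 11/8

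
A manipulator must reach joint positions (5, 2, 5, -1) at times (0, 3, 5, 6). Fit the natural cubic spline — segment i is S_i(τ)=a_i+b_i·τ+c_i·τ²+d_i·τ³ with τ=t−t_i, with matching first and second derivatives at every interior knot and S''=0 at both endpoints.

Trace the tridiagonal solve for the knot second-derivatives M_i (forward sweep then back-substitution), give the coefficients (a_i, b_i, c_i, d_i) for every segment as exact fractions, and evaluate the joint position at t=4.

Δ: Δ0=-1, Δ1=3/2, Δ2=-6
row 1: diag=10, rhs=15; c'=1/5, d'=3/2
row 2: denom=6−2·1/5=28/5; d'=(-45−2·3/2)/(28/5)=-60/7
back: M2=-60/7
back: M1=3/2−1/5·-60/7=45/14
M: M0=0, M1=45/14, M2=-60/7, M3=0
seg 0: a=5, c=M0/2=0, d=(M1−M0)/(6·3)=5/28, b=Δ0−h0·(2M0+M1)/6=-73/28
seg 1: a=2, c=M1/2=45/28, d=(M2−M1)/(6·2)=-55/56, b=Δ1−h1·(2M1+M2)/6=31/14
seg 2: a=5, c=M2/2=-30/7, d=(M3−M2)/(6·1)=10/7, b=Δ2−h2·(2M2+M3)/6=-22/7
t_q=4 → seg 1, τ=1; S=2+31/14·τ+45/28·τ²+-55/56·τ³=271/56

  seg 0: a=5 b=-73/28 c=0 d=5/28
  seg 1: a=2 b=31/14 c=45/28 d=-55/56
  seg 2: a=5 b=-22/7 c=-30/7 d=10/7
S(4) = 271/56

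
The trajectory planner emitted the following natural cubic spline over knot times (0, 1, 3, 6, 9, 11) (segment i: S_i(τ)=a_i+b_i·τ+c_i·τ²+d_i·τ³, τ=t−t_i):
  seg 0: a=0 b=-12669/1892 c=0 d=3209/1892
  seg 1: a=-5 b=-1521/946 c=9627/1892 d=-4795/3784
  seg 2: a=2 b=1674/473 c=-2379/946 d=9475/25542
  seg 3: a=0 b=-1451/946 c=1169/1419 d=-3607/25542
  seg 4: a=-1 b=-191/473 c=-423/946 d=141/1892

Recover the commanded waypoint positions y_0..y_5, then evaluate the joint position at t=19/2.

y_0 = S_0(0) = a_0 = 0
y_1 = S_1(0) = a_1 = -5
y_2 = S_2(0) = a_2 = 2
y_3 = S_3(0) = a_3 = 0
y_4 = S_4(0) = a_4 = -1
y_5 = S_4(2) = -3
t_q=19/2 is in segment 4 (τ=1/2); S_4(τ)=-19743/15136

y_0=0 y_1=-5 y_2=2 y_3=0 y_4=-1 y_5=-3
S(19/2) = -19743/15136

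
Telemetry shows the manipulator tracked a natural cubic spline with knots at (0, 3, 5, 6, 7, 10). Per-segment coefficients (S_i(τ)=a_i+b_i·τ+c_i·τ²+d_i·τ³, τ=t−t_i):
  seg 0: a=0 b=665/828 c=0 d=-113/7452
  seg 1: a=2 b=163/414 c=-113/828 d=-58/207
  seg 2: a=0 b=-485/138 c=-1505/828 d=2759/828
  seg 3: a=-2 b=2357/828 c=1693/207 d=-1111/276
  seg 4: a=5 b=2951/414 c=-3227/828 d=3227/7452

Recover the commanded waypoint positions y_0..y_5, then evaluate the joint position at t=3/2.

y_0 = S_0(0) = a_0 = 0
y_1 = S_1(0) = a_1 = 2
y_2 = S_2(0) = a_2 = 0
y_3 = S_3(0) = a_3 = -2
y_4 = S_4(0) = a_4 = 5
y_5 = S_4(3) = 3
t_q=3/2 is in segment 0 (τ=3/2); S_0(τ)=849/736

y_0=0 y_1=2 y_2=0 y_3=-2 y_4=5 y_5=3
S(3/2) = 849/736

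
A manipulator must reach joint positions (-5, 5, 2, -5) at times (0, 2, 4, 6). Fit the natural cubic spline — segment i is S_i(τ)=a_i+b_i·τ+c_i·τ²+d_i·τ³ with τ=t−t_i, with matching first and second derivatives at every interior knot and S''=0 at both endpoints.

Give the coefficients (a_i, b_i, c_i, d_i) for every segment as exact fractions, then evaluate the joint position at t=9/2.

  seg 0: a=-5 b=33/5 c=0 d=-2/5
  seg 1: a=5 b=9/5 c=-12/5 d=3/8
  seg 2: a=2 b=-33/10 c=-3/20 d=1/40
S(9/2) = 101/320

Δ: Δ0=5, Δ1=-3/2, Δ2=-7/2
row 1: diag=8, rhs=-39; c'=1/4, d'=-39/8
row 2: denom=8−2·1/4=15/2; d'=(-12−2·-39/8)/(15/2)=-3/10
back: M2=-3/10
back: M1=-39/8−1/4·-3/10=-24/5
M: M0=0, M1=-24/5, M2=-3/10, M3=0
seg 0: a=-5, c=M0/2=0, d=(M1−M0)/(6·2)=-2/5, b=Δ0−h0·(2M0+M1)/6=33/5
seg 1: a=5, c=M1/2=-12/5, d=(M2−M1)/(6·2)=3/8, b=Δ1−h1·(2M1+M2)/6=9/5
seg 2: a=2, c=M2/2=-3/20, d=(M3−M2)/(6·2)=1/40, b=Δ2−h2·(2M2+M3)/6=-33/10
t_q=9/2 → seg 2, τ=1/2; S=2+-33/10·τ+-3/20·τ²+1/40·τ³=101/320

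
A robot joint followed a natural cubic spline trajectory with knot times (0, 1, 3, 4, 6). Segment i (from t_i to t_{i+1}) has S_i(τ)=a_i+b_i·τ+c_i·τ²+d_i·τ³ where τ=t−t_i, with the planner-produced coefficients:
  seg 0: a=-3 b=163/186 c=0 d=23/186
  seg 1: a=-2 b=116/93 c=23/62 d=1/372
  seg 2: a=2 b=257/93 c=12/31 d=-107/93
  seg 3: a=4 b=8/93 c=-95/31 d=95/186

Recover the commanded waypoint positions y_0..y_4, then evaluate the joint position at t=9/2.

y_0=-3 y_1=-2 y_2=2 y_3=4 y_4=-4
S(9/2) = 1657/496

y_0 = S_0(0) = a_0 = -3
y_1 = S_1(0) = a_1 = -2
y_2 = S_2(0) = a_2 = 2
y_3 = S_3(0) = a_3 = 4
y_4 = S_3(2) = -4
t_q=9/2 is in segment 3 (τ=1/2); S_3(τ)=1657/496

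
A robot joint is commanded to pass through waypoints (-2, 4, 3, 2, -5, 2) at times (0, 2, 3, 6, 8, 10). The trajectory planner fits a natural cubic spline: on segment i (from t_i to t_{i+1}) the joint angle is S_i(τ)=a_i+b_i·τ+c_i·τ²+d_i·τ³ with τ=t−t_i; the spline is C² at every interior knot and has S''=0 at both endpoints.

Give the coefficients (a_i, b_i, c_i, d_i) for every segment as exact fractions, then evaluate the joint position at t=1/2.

Δ: Δ0=3, Δ1=-1, Δ2=-1/3, Δ3=-7/2, Δ4=7/2
row 1: diag=6, rhs=-24; c'=1/6, d'=-4
row 2: denom=8−1·1/6=47/6; d'=(4−1·-4)/(47/6)=48/47
row 3: denom=10−3·18/47=416/47; d'=(-19−3·48/47)/(416/47)=-1037/416
row 4: denom=8−2·47/208=785/104; d'=(42−2·-1037/416)/(785/104)=9773/1570
back: M4=9773/1570
back: M3=-1037/416−47/208·9773/1570=-3061/785
back: M2=48/47−18/47·-3061/785=1974/785
back: M1=-4−1/6·1974/785=-3469/785
M: M0=0, M1=-3469/785, M2=1974/785, M3=-3061/785, M4=9773/1570, M5=0
seg 0: a=-2, c=M0/2=0, d=(M1−M0)/(6·2)=-3469/9420, b=Δ0−h0·(2M0+M1)/6=10534/2355
seg 1: a=4, c=M1/2=-3469/1570, d=(M2−M1)/(6·1)=5443/4710, b=Δ1−h1·(2M1+M2)/6=127/2355
seg 2: a=3, c=M2/2=987/785, d=(M3−M2)/(6·3)=-1007/2826, b=Δ2−h2·(2M2+M3)/6=-4231/4710
seg 3: a=2, c=M3/2=-3061/1570, d=(M4−M3)/(6·2)=3179/3768, b=Δ3−h3·(2M3+M4)/6=-7007/2355
seg 4: a=-5, c=M4/2=9773/3140, d=(M5−M4)/(6·2)=-9773/18840, b=Δ4−h4·(2M4+M5)/6=-3061/4710
t_q=1/2 → seg 0, τ=1/2; S=-2+10534/2355·τ+0·τ²+-3469/9420·τ³=957/5024

  seg 0: a=-2 b=10534/2355 c=0 d=-3469/9420
  seg 1: a=4 b=127/2355 c=-3469/1570 d=5443/4710
  seg 2: a=3 b=-4231/4710 c=987/785 d=-1007/2826
  seg 3: a=2 b=-7007/2355 c=-3061/1570 d=3179/3768
  seg 4: a=-5 b=-3061/4710 c=9773/3140 d=-9773/18840
S(1/2) = 957/5024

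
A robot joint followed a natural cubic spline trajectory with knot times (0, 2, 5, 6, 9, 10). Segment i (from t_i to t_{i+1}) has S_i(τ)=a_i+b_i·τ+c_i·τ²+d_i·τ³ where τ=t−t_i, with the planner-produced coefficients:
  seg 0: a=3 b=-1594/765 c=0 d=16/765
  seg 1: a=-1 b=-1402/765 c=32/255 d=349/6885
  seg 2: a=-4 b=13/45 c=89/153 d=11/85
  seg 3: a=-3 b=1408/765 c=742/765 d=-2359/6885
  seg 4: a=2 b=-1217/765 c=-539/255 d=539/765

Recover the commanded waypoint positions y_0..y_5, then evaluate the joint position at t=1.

y_0 = S_0(0) = a_0 = 3
y_1 = S_1(0) = a_1 = -1
y_2 = S_2(0) = a_2 = -4
y_3 = S_3(0) = a_3 = -3
y_4 = S_4(0) = a_4 = 2
y_5 = S_4(1) = -1
t_q=1 is in segment 0 (τ=1); S_0(τ)=239/255

y_0=3 y_1=-1 y_2=-4 y_3=-3 y_4=2 y_5=-1
S(1) = 239/255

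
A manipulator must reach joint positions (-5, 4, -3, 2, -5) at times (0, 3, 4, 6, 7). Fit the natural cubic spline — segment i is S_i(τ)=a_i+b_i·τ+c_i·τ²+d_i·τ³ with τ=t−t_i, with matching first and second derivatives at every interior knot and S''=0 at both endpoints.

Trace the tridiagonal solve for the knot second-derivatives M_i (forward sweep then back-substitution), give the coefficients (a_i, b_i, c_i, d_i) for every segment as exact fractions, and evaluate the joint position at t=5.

  seg 0: a=-5 b=969/125 c=0 d=-66/125
  seg 1: a=4 b=-813/125 c=-594/125 d=532/125
  seg 2: a=-3 b=-81/25 c=1002/125 d=-2573/1000
  seg 3: a=2 b=-513/250 c=-3711/500 d=1237/500
S(5) = -797/1000

Δ: Δ0=3, Δ1=-7, Δ2=5/2, Δ3=-7
row 1: diag=8, rhs=-60; c'=1/8, d'=-15/2
row 2: denom=6−1·1/8=47/8; d'=(57−1·-15/2)/(47/8)=516/47
row 3: denom=6−2·16/47=250/47; d'=(-57−2·516/47)/(250/47)=-3711/250
back: M3=-3711/250
back: M2=516/47−16/47·-3711/250=2004/125
back: M1=-15/2−1/8·2004/125=-1188/125
M: M0=0, M1=-1188/125, M2=2004/125, M3=-3711/250, M4=0
seg 0: a=-5, c=M0/2=0, d=(M1−M0)/(6·3)=-66/125, b=Δ0−h0·(2M0+M1)/6=969/125
seg 1: a=4, c=M1/2=-594/125, d=(M2−M1)/(6·1)=532/125, b=Δ1−h1·(2M1+M2)/6=-813/125
seg 2: a=-3, c=M2/2=1002/125, d=(M3−M2)/(6·2)=-2573/1000, b=Δ2−h2·(2M2+M3)/6=-81/25
seg 3: a=2, c=M3/2=-3711/500, d=(M4−M3)/(6·1)=1237/500, b=Δ3−h3·(2M3+M4)/6=-513/250
t_q=5 → seg 2, τ=1; S=-3+-81/25·τ+1002/125·τ²+-2573/1000·τ³=-797/1000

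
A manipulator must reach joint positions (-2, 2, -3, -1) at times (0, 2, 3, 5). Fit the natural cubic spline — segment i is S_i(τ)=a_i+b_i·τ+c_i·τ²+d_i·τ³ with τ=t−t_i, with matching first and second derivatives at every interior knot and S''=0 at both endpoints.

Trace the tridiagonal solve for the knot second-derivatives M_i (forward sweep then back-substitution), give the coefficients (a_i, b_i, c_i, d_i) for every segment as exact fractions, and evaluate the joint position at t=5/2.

Δ: Δ0=2, Δ1=-5, Δ2=1
row 1: diag=6, rhs=-42; c'=1/6, d'=-7
row 2: denom=6−1·1/6=35/6; d'=(36−1·-7)/(35/6)=258/35
back: M2=258/35
back: M1=-7−1/6·258/35=-288/35
M: M0=0, M1=-288/35, M2=258/35, M3=0
seg 0: a=-2, c=M0/2=0, d=(M1−M0)/(6·2)=-24/35, b=Δ0−h0·(2M0+M1)/6=166/35
seg 1: a=2, c=M1/2=-144/35, d=(M2−M1)/(6·1)=13/5, b=Δ1−h1·(2M1+M2)/6=-122/35
seg 2: a=-3, c=M2/2=129/35, d=(M3−M2)/(6·2)=-43/70, b=Δ2−h2·(2M2+M3)/6=-137/35
t_q=5/2 → seg 1, τ=1/2; S=2+-122/35·τ+-144/35·τ²+13/5·τ³=-25/56

  seg 0: a=-2 b=166/35 c=0 d=-24/35
  seg 1: a=2 b=-122/35 c=-144/35 d=13/5
  seg 2: a=-3 b=-137/35 c=129/35 d=-43/70
S(5/2) = -25/56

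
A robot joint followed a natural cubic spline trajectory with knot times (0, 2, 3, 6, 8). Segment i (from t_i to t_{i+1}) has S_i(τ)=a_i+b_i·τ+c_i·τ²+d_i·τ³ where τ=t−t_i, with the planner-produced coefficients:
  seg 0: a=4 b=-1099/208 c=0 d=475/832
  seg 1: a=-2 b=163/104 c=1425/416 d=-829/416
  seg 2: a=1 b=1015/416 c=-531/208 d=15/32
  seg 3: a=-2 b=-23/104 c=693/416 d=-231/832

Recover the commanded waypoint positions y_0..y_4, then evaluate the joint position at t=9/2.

y_0 = S_0(0) = a_0 = 4
y_1 = S_1(0) = a_1 = -2
y_2 = S_2(0) = a_2 = 1
y_3 = S_3(0) = a_3 = -2
y_4 = S_3(2) = 2
t_q=9/2 is in segment 2 (τ=3/2); S_2(τ)=1657/3328

y_0=4 y_1=-2 y_2=1 y_3=-2 y_4=2
S(9/2) = 1657/3328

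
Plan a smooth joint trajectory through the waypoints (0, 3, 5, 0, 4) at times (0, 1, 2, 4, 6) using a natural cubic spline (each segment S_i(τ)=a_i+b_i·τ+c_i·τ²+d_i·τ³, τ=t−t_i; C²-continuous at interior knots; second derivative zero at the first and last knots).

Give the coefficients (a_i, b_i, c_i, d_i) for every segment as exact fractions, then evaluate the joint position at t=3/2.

  seg 0: a=0 b=503/168 c=0 d=1/168
  seg 1: a=3 b=253/84 c=1/56 d=-173/168
  seg 2: a=5 b=-1/24 c=-43/14 d=619/672
  seg 3: a=0 b=-107/84 c=275/112 d=-275/672
S(3/2) = 1963/448

Δ: Δ0=3, Δ1=2, Δ2=-5/2, Δ3=2
row 1: diag=4, rhs=-6; c'=1/4, d'=-3/2
row 2: denom=6−1·1/4=23/4; d'=(-27−1·-3/2)/(23/4)=-102/23
row 3: denom=8−2·8/23=168/23; d'=(27−2·-102/23)/(168/23)=275/56
back: M3=275/56
back: M2=-102/23−8/23·275/56=-43/7
back: M1=-3/2−1/4·-43/7=1/28
M: M0=0, M1=1/28, M2=-43/7, M3=275/56, M4=0
seg 0: a=0, c=M0/2=0, d=(M1−M0)/(6·1)=1/168, b=Δ0−h0·(2M0+M1)/6=503/168
seg 1: a=3, c=M1/2=1/56, d=(M2−M1)/(6·1)=-173/168, b=Δ1−h1·(2M1+M2)/6=253/84
seg 2: a=5, c=M2/2=-43/14, d=(M3−M2)/(6·2)=619/672, b=Δ2−h2·(2M2+M3)/6=-1/24
seg 3: a=0, c=M3/2=275/112, d=(M4−M3)/(6·2)=-275/672, b=Δ3−h3·(2M3+M4)/6=-107/84
t_q=3/2 → seg 1, τ=1/2; S=3+253/84·τ+1/56·τ²+-173/168·τ³=1963/448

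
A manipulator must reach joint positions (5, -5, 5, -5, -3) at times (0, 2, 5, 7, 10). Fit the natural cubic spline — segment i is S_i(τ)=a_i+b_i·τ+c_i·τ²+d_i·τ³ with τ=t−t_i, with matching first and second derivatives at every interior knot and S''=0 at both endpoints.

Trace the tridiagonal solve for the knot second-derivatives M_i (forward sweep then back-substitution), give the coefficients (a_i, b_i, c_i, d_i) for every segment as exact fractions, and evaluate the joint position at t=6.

  seg 0: a=5 b=-3259/435 c=0 d=271/435
  seg 1: a=-5 b=-7/435 c=542/145 d=-3421/3915
  seg 2: a=5 b=-514/435 c=-359/87 d=643/580
  seg 3: a=-5 b=-1907/435 c=2197/870 d=-2197/7830
S(6) = 1393/1740

Δ: Δ0=-5, Δ1=10/3, Δ2=-5, Δ3=2/3
row 1: diag=10, rhs=50; c'=3/10, d'=5
row 2: denom=10−3·3/10=91/10; d'=(-50−3·5)/(91/10)=-50/7
row 3: denom=10−2·20/91=870/91; d'=(34−2·-50/7)/(870/91)=2197/435
back: M3=2197/435
back: M2=-50/7−20/91·2197/435=-718/87
back: M1=5−3/10·-718/87=1084/145
M: M0=0, M1=1084/145, M2=-718/87, M3=2197/435, M4=0
seg 0: a=5, c=M0/2=0, d=(M1−M0)/(6·2)=271/435, b=Δ0−h0·(2M0+M1)/6=-3259/435
seg 1: a=-5, c=M1/2=542/145, d=(M2−M1)/(6·3)=-3421/3915, b=Δ1−h1·(2M1+M2)/6=-7/435
seg 2: a=5, c=M2/2=-359/87, d=(M3−M2)/(6·2)=643/580, b=Δ2−h2·(2M2+M3)/6=-514/435
seg 3: a=-5, c=M3/2=2197/870, d=(M4−M3)/(6·3)=-2197/7830, b=Δ3−h3·(2M3+M4)/6=-1907/435
t_q=6 → seg 2, τ=1; S=5+-514/435·τ+-359/87·τ²+643/580·τ³=1393/1740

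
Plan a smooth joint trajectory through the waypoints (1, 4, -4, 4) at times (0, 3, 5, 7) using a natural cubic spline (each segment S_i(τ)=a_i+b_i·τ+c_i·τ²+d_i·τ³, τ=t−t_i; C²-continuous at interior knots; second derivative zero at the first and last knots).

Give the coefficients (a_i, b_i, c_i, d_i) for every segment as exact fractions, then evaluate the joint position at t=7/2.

  seg 0: a=1 b=61/19 c=0 d=-14/57
  seg 1: a=4 b=-65/19 c=-42/19 d=73/76
  seg 2: a=-4 b=-14/19 c=135/38 d=-45/76
S(7/2) = 1129/608

Δ: Δ0=1, Δ1=-4, Δ2=4
row 1: diag=10, rhs=-30; c'=1/5, d'=-3
row 2: denom=8−2·1/5=38/5; d'=(48−2·-3)/(38/5)=135/19
back: M2=135/19
back: M1=-3−1/5·135/19=-84/19
M: M0=0, M1=-84/19, M2=135/19, M3=0
seg 0: a=1, c=M0/2=0, d=(M1−M0)/(6·3)=-14/57, b=Δ0−h0·(2M0+M1)/6=61/19
seg 1: a=4, c=M1/2=-42/19, d=(M2−M1)/(6·2)=73/76, b=Δ1−h1·(2M1+M2)/6=-65/19
seg 2: a=-4, c=M2/2=135/38, d=(M3−M2)/(6·2)=-45/76, b=Δ2−h2·(2M2+M3)/6=-14/19
t_q=7/2 → seg 1, τ=1/2; S=4+-65/19·τ+-42/19·τ²+73/76·τ³=1129/608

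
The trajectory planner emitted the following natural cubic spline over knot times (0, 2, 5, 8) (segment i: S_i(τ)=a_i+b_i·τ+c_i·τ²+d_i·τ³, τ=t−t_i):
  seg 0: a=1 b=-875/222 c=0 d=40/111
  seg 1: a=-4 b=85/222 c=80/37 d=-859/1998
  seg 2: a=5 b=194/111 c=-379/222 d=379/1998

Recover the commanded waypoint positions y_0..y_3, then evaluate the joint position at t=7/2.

y_0=1 y_1=-4 y_2=5 y_3=0
S(7/2) = -7/592

y_0 = S_0(0) = a_0 = 1
y_1 = S_1(0) = a_1 = -4
y_2 = S_2(0) = a_2 = 5
y_3 = S_2(3) = 0
t_q=7/2 is in segment 1 (τ=3/2); S_1(τ)=-7/592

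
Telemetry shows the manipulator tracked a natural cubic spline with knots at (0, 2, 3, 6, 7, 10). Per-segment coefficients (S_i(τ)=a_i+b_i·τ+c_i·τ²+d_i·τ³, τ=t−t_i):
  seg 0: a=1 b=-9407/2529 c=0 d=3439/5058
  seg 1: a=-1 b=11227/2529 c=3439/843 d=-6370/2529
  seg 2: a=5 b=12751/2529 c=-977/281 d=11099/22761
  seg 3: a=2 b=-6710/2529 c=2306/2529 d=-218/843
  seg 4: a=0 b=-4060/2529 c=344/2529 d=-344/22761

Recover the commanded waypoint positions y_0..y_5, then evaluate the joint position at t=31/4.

y_0 = S_0(0) = a_0 = 1
y_1 = S_1(0) = a_1 = -1
y_2 = S_2(0) = a_2 = 5
y_3 = S_3(0) = a_3 = 2
y_4 = S_4(0) = a_4 = 0
y_5 = S_4(3) = -4
t_q=31/4 is in segment 4 (τ=3/4); S_4(τ)=-2549/2248

y_0=1 y_1=-1 y_2=5 y_3=2 y_4=0 y_5=-4
S(31/4) = -2549/2248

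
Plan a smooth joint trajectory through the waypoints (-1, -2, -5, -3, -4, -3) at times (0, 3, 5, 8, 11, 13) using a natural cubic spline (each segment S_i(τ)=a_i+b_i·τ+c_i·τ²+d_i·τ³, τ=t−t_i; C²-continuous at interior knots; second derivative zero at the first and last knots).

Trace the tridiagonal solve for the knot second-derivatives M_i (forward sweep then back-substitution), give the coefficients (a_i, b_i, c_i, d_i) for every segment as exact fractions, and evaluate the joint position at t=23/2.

  seg 0: a=-1 b=331/1626 c=0 d=-97/1626
  seg 1: a=-2 b=-1144/813 c=-291/542 d=1595/6504
  seg 2: a=-5 b=-995/1626 c=1013/1084 d=-551/3252
  seg 3: a=-3 b=1367/3252 c=-160/271 d=1103/9756
  seg 4: a=-4 b=-113/1626 c=463/1084 d=-463/6504
S(23/2) = -68281/17344

Δ: Δ0=-1/3, Δ1=-3/2, Δ2=2/3, Δ3=-1/3, Δ4=1/2
row 1: diag=10, rhs=-7; c'=1/5, d'=-7/10
row 2: denom=10−2·1/5=48/5; d'=(13−2·-7/10)/(48/5)=3/2
row 3: denom=12−3·5/16=177/16; d'=(-6−3·3/2)/(177/16)=-56/59
row 4: denom=10−3·16/59=542/59; d'=(5−3·-56/59)/(542/59)=463/542
back: M4=463/542
back: M3=-56/59−16/59·463/542=-320/271
back: M2=3/2−5/16·-320/271=1013/542
back: M1=-7/10−1/5·1013/542=-291/271
M: M0=0, M1=-291/271, M2=1013/542, M3=-320/271, M4=463/542, M5=0
seg 0: a=-1, c=M0/2=0, d=(M1−M0)/(6·3)=-97/1626, b=Δ0−h0·(2M0+M1)/6=331/1626
seg 1: a=-2, c=M1/2=-291/542, d=(M2−M1)/(6·2)=1595/6504, b=Δ1−h1·(2M1+M2)/6=-1144/813
seg 2: a=-5, c=M2/2=1013/1084, d=(M3−M2)/(6·3)=-551/3252, b=Δ2−h2·(2M2+M3)/6=-995/1626
seg 3: a=-3, c=M3/2=-160/271, d=(M4−M3)/(6·3)=1103/9756, b=Δ3−h3·(2M3+M4)/6=1367/3252
seg 4: a=-4, c=M4/2=463/1084, d=(M5−M4)/(6·2)=-463/6504, b=Δ4−h4·(2M4+M5)/6=-113/1626
t_q=23/2 → seg 4, τ=1/2; S=-4+-113/1626·τ+463/1084·τ²+-463/6504·τ³=-68281/17344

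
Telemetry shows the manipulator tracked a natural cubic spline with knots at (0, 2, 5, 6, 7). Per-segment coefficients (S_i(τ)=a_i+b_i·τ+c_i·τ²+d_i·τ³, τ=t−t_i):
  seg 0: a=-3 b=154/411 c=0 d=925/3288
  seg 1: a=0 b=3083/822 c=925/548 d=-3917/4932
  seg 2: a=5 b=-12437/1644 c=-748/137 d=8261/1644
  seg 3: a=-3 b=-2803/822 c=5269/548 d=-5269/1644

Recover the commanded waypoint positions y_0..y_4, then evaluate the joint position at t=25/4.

y_0=-3 y_1=0 y_2=5 y_3=-3 y_4=0
S(25/4) = -115795/35072

y_0 = S_0(0) = a_0 = -3
y_1 = S_1(0) = a_1 = 0
y_2 = S_2(0) = a_2 = 5
y_3 = S_3(0) = a_3 = -3
y_4 = S_3(1) = 0
t_q=25/4 is in segment 3 (τ=1/4); S_3(τ)=-115795/35072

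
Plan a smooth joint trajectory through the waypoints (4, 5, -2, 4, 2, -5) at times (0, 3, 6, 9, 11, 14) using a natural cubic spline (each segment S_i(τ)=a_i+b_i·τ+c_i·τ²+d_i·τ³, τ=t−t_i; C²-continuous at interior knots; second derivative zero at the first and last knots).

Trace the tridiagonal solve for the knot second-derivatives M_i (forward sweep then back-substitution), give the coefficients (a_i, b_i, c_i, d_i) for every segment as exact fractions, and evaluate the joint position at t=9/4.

Δ: Δ0=1/3, Δ1=-7/3, Δ2=2, Δ3=-1, Δ4=-7/3
row 1: diag=12, rhs=-16; c'=1/4, d'=-4/3
row 2: denom=12−3·1/4=45/4; d'=(26−3·-4/3)/(45/4)=8/3
row 3: denom=10−3·4/15=46/5; d'=(-18−3·8/3)/(46/5)=-65/23
row 4: denom=10−2·5/23=220/23; d'=(-8−2·-65/23)/(220/23)=-27/110
back: M4=-27/110
back: M3=-65/23−5/23·-27/110=-61/22
back: M2=8/3−4/15·-61/22=562/165
back: M1=-4/3−1/4·562/165=-721/330
M: M0=0, M1=-721/330, M2=562/165, M3=-61/22, M4=-27/110, M5=0
seg 0: a=4, c=M0/2=0, d=(M1−M0)/(6·3)=-721/5940, b=Δ0−h0·(2M0+M1)/6=941/660
seg 1: a=5, c=M1/2=-721/660, d=(M2−M1)/(6·3)=41/132, b=Δ1−h1·(2M1+M2)/6=-611/330
seg 2: a=-2, c=M2/2=281/165, d=(M3−M2)/(6·3)=-2039/5940, b=Δ2−h2·(2M2+M3)/6=-13/660
seg 3: a=4, c=M3/2=-61/44, d=(M4−M3)/(6·2)=139/660, b=Δ3−h3·(2M3+M4)/6=307/330
seg 4: a=2, c=M4/2=-27/220, d=(M5−M4)/(6·3)=3/220, b=Δ4−h4·(2M4+M5)/6=-689/330
t_q=9/4 → seg 0, τ=9/4; S=4+941/660·τ+0·τ²+-721/5940·τ³=82021/14080

  seg 0: a=4 b=941/660 c=0 d=-721/5940
  seg 1: a=5 b=-611/330 c=-721/660 d=41/132
  seg 2: a=-2 b=-13/660 c=281/165 d=-2039/5940
  seg 3: a=4 b=307/330 c=-61/44 d=139/660
  seg 4: a=2 b=-689/330 c=-27/220 d=3/220
S(9/4) = 82021/14080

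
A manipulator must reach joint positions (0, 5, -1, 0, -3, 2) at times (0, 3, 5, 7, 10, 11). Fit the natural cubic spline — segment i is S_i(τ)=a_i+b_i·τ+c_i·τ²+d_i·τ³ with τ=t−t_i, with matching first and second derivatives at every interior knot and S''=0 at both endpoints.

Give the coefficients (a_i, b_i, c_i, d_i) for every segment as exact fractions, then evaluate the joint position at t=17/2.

Δ: Δ0=5/3, Δ1=-3, Δ2=1/2, Δ3=-1, Δ4=5
row 1: diag=10, rhs=-28; c'=1/5, d'=-14/5
row 2: denom=8−2·1/5=38/5; d'=(21−2·-14/5)/(38/5)=7/2
row 3: denom=10−2·5/19=180/19; d'=(-9−2·7/2)/(180/19)=-76/45
row 4: denom=8−3·19/60=141/20; d'=(36−3·-76/45)/(141/20)=2464/423
back: M4=2464/423
back: M3=-76/45−19/60·2464/423=-4484/1269
back: M2=7/2−5/19·-4484/1269=11243/2538
back: M1=-14/5−1/5·11243/2538=-9355/2538
M: M0=0, M1=-9355/2538, M2=11243/2538, M3=-4484/1269, M4=2464/423, M5=0
seg 0: a=0, c=M0/2=0, d=(M1−M0)/(6·3)=-9355/45684, b=Δ0−h0·(2M0+M1)/6=17815/5076
seg 1: a=5, c=M1/2=-9355/5076, d=(M2−M1)/(6·2)=3433/5076, b=Δ1−h1·(2M1+M2)/6=-5125/2538
seg 2: a=-1, c=M2/2=11243/5076, d=(M3−M2)/(6·2)=-6737/10152, b=Δ2−h2·(2M2+M3)/6=-1079/846
seg 3: a=0, c=M3/2=-2242/1269, d=(M4−M3)/(6·3)=5938/11421, b=Δ3−h3·(2M3+M4)/6=-481/1269
seg 4: a=-3, c=M4/2=1232/423, d=(M5−M4)/(6·1)=-1232/1269, b=Δ4−h4·(2M4+M5)/6=3881/1269
t_q=17/2 → seg 3, τ=3/2; S=0+-481/1269·τ+-2242/1269·τ²+5938/11421·τ³=-1573/564

  seg 0: a=0 b=17815/5076 c=0 d=-9355/45684
  seg 1: a=5 b=-5125/2538 c=-9355/5076 d=3433/5076
  seg 2: a=-1 b=-1079/846 c=11243/5076 d=-6737/10152
  seg 3: a=0 b=-481/1269 c=-2242/1269 d=5938/11421
  seg 4: a=-3 b=3881/1269 c=1232/423 d=-1232/1269
S(17/2) = -1573/564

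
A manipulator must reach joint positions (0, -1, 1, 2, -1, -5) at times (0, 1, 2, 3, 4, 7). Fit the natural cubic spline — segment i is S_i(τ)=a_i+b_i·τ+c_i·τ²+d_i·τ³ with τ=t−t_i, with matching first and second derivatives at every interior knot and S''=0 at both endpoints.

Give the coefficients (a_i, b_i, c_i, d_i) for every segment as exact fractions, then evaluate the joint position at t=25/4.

  seg 0: a=0 b=-2335/1299 c=0 d=1036/1299
  seg 1: a=-1 b=773/1299 c=1036/433 d=-1283/1299
  seg 2: a=1 b=3140/1299 c=-247/433 d=-1100/1299
  seg 3: a=2 b=-1642/1299 c=-1347/433 d=1786/1299
  seg 4: a=-1 b=-4366/1299 c=439/433 d=-439/3897
S(25/4) = -130603/27712

Δ: Δ0=-1, Δ1=2, Δ2=1, Δ3=-3, Δ4=-4/3
row 1: diag=4, rhs=18; c'=1/4, d'=9/2
row 2: denom=4−1·1/4=15/4; d'=(-6−1·9/2)/(15/4)=-14/5
row 3: denom=4−1·4/15=56/15; d'=(-24−1·-14/5)/(56/15)=-159/28
row 4: denom=8−1·15/56=433/56; d'=(10−1·-159/28)/(433/56)=878/433
back: M4=878/433
back: M3=-159/28−15/56·878/433=-2694/433
back: M2=-14/5−4/15·-2694/433=-494/433
back: M1=9/2−1/4·-494/433=2072/433
M: M0=0, M1=2072/433, M2=-494/433, M3=-2694/433, M4=878/433, M5=0
seg 0: a=0, c=M0/2=0, d=(M1−M0)/(6·1)=1036/1299, b=Δ0−h0·(2M0+M1)/6=-2335/1299
seg 1: a=-1, c=M1/2=1036/433, d=(M2−M1)/(6·1)=-1283/1299, b=Δ1−h1·(2M1+M2)/6=773/1299
seg 2: a=1, c=M2/2=-247/433, d=(M3−M2)/(6·1)=-1100/1299, b=Δ2−h2·(2M2+M3)/6=3140/1299
seg 3: a=2, c=M3/2=-1347/433, d=(M4−M3)/(6·1)=1786/1299, b=Δ3−h3·(2M3+M4)/6=-1642/1299
seg 4: a=-1, c=M4/2=439/433, d=(M5−M4)/(6·3)=-439/3897, b=Δ4−h4·(2M4+M5)/6=-4366/1299
t_q=25/4 → seg 4, τ=9/4; S=-1+-4366/1299·τ+439/433·τ²+-439/3897·τ³=-130603/27712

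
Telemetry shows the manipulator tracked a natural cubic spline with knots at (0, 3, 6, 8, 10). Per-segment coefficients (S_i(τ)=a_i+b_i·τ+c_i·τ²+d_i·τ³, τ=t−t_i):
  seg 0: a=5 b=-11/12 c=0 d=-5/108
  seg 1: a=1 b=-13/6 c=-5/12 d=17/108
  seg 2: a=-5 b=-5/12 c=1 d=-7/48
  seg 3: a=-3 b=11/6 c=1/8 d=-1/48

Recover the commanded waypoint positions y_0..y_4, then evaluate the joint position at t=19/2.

y_0 = S_0(0) = a_0 = 5
y_1 = S_1(0) = a_1 = 1
y_2 = S_2(0) = a_2 = -5
y_3 = S_3(0) = a_3 = -3
y_4 = S_3(2) = 1
t_q=19/2 is in segment 3 (τ=3/2); S_3(τ)=-5/128

y_0=5 y_1=1 y_2=-5 y_3=-3 y_4=1
S(19/2) = -5/128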